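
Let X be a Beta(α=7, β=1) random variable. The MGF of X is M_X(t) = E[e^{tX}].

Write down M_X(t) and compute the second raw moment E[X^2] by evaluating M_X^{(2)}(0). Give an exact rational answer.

M_X(t) = ₁F₁(7; 8; t)
dM/dt = 7*₁F₁(8; 9; t)/8
d^2M/dt^2 = 7*₁F₁(9; 10; t)/9

E[X^2] = d^2M/dt^2 |_{t=0} = 7/9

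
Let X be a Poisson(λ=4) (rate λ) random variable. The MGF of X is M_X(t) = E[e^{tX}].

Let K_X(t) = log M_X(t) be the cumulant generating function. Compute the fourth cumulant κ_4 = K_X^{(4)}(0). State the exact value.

κ_4 = d^4K/dt^4 |_{t=0} = 4

M_X(t) = e^(4*e^(t) - 4)
K_X(t) = log M_X(t) = 4*e^(t) - 4
dK/dt = 4*e^(t)
d^2K/dt^2 = 4*e^(t)
d^3K/dt^3 = 4*e^(t)
d^4K/dt^4 = 4*e^(t)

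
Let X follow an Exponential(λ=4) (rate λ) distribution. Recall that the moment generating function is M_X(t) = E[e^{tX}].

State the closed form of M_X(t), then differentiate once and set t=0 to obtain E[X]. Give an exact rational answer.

M_X(t) = 4/(4 - t)
D[M](t) = 4/(t^2 - 8*t + 16)

E[X] = D[M](0) = 1/4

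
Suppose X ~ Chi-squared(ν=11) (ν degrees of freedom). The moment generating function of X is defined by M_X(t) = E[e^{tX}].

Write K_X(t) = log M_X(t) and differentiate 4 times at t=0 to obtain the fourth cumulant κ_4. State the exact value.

κ_4 = K^(4)(0) = 528

M_X(t) = (1 - 2*t)^(-11/2)
K_X(t) = log M_X(t) = -11*log(1 - 2*t)/2
K^(4)(t) = 528/(16*t^4 - 32*t^3 + 24*t^2 - 8*t + 1)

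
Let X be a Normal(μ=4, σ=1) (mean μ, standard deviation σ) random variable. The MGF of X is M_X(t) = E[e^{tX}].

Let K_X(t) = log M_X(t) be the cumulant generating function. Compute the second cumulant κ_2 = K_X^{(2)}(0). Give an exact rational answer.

κ_2 = K^(2)(0) = 1

M_X(t) = e^(t^2/2 + 4*t)
K_X(t) = log M_X(t) = t^2/2 + 4*t
K^(2)(t) = 1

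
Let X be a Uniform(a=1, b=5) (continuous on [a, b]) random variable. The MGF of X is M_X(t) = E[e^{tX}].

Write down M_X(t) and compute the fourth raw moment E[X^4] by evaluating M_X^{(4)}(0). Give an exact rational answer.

E[X^4] = d^4M/dt^4 |_{t=0} = 781/5

M_X(t) = (e^(5*t) - e^(t))/(4*t)
dM/dt = (5*t*e^(5*t) - t*e^(t) - e^(5*t) + e^(t))/(4*t^2)
d^2M/dt^2 = (25*t^2*e^(5*t) - t^2*e^(t) - 10*t*e^(5*t) + 2*t*e^(t) + 2*e^(5*t) - 2*e^(t))/(4*t^3)
d^3M/dt^3 = (125*t^3*e^(5*t) - t^3*e^(t) - 75*t^2*e^(5*t) + 3*t^2*e^(t) + 30*t*e^(5*t) - 6*t*e^(t) - 6*e^(5*t) + 6*e^(t))/(4*t^4)
d^4M/dt^4 = (625*t^4*e^(5*t) - t^4*e^(t) - 500*t^3*e^(5*t) + 4*t^3*e^(t) + 300*t^2*e^(5*t) - 12*t^2*e^(t) - 120*t*e^(5*t) + 24*t*e^(t) + 24*e^(5*t) - 24*e^(t))/(4*t^5)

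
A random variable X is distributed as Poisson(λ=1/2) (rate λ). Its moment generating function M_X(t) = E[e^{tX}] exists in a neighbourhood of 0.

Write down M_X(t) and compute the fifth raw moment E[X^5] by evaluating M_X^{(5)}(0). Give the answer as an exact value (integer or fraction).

E[X^5] = M^(5)(0) = 257/32

M_X(t) = e^(e^(t)/2 - 1/2)
M^(5)(t) = (e^(5*t)*e^(e^(t)/2) + 20*e^(4*t)*e^(e^(t)/2) + 100*e^(3*t)*e^(e^(t)/2) + 120*e^(2*t)*e^(e^(t)/2) + 16*e^(t)*e^(e^(t)/2))*e^(-1/2)/32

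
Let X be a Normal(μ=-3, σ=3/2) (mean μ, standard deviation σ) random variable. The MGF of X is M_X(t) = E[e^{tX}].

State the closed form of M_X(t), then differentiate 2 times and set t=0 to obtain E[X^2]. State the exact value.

M_X(t) = e^(9*t^2/8 - 3*t)
dM/dt = 9*t*e^(-3*t)*e^(9*t^2/8)/4 - 3*e^(-3*t)*e^(9*t^2/8)
d^2M/dt^2 = (81*t^2*e^(9*t^2/8) - 216*t*e^(9*t^2/8) + 180*e^(9*t^2/8))*e^(-3*t)/16

E[X^2] = d^2M/dt^2 |_{t=0} = 45/4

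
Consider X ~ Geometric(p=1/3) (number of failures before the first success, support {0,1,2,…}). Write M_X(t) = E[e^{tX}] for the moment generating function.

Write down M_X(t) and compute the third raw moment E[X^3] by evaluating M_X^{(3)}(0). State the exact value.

E[X^3] = M^(3)(0) = 74

M_X(t) = 1/(3*(1 - 2*e^(t)/3))
M^(3)(t) = (8*e^(3*t) + 48*e^(2*t) + 18*e^(t))/(16*e^(4*t) - 96*e^(3*t) + 216*e^(2*t) - 216*e^(t) + 81)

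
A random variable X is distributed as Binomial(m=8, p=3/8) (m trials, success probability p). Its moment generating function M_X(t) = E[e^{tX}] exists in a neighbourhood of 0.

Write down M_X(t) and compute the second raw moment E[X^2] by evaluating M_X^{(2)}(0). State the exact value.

E[X^2] = M^(2)(0) = 87/8

M_X(t) = (3*e^(t)/8 + 5/8)^8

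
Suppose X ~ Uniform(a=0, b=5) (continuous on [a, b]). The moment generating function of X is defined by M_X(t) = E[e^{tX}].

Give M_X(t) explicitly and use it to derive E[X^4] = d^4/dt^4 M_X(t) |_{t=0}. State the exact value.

M_X(t) = (e^(5*t) - 1)/(5*t)
M^(4)(t) = (625*t^4*e^(5*t) - 500*t^3*e^(5*t) + 300*t^2*e^(5*t) - 120*t*e^(5*t) + 24*e^(5*t) - 24)/(5*t^5)

E[X^4] = M^(4)(0) = 125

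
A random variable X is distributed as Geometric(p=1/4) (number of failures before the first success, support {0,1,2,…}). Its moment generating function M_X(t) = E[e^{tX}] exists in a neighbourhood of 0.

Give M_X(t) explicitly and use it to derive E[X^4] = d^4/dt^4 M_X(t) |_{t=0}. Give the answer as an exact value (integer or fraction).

E[X^4] = d^4M/dt^4 |_{t=0} = 3045

M_X(t) = 1/(4*(1 - 3*e^(t)/4))
dM/dt = 3*e^(t)/(9*e^(2*t) - 24*e^(t) + 16)
d^2M/dt^2 = (-9*e^(2*t) - 12*e^(t))/(27*e^(3*t) - 108*e^(2*t) + 144*e^(t) - 64)
d^3M/dt^3 = (27*e^(3*t) + 144*e^(2*t) + 48*e^(t))/(81*e^(4*t) - 432*e^(3*t) + 864*e^(2*t) - 768*e^(t) + 256)
d^4M/dt^4 = (-81*e^(4*t) - 1188*e^(3*t) - 1584*e^(2*t) - 192*e^(t))/(243*e^(5*t) - 1620*e^(4*t) + 4320*e^(3*t) - 5760*e^(2*t) + 3840*e^(t) - 1024)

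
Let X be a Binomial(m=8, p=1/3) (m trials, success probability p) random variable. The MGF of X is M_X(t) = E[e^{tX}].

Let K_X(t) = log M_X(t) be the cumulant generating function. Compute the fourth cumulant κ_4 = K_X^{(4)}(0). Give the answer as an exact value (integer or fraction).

κ_4 = K′′′′(0) = -16/27

M_X(t) = (e^(t)/3 + 2/3)^8
K_X(t) = log M_X(t) = 8*log(e^(t)/3 + 2/3)
K′(t) = 8*e^(t)/(e^(t) + 2)
K′′(t) = 16*e^(t)/(e^(2*t) + 4*e^(t) + 4)
K′′′(t) = (-16*e^(2*t) + 32*e^(t))/(e^(3*t) + 6*e^(2*t) + 12*e^(t) + 8)
K′′′′(t) = (16*e^(3*t) - 128*e^(2*t) + 64*e^(t))/(e^(4*t) + 8*e^(3*t) + 24*e^(2*t) + 32*e^(t) + 16)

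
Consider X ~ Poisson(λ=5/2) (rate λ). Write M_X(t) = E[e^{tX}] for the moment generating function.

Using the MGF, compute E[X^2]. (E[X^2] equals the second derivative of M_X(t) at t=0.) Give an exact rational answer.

E[X^2] = M^(2)(0) = 35/4

M_X(t) = e^(5*e^(t)/2 - 5/2)
M^(2)(t) = (25*e^(2*t)*e^(5*e^(t)/2) + 10*e^(t)*e^(5*e^(t)/2))*e^(-5/2)/4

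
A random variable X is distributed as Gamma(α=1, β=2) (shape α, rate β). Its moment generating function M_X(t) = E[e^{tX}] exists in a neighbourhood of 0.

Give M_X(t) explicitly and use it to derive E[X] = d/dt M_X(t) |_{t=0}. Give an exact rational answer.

M_X(t) = 2/(2 - t)
D[M](t) = 2/(t^2 - 4*t + 4)

E[X] = D[M](0) = 1/2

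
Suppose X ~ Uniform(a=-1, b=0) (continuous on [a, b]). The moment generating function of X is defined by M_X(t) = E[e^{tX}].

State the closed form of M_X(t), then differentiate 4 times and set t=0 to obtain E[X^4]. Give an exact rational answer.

E[X^4] = M^(4)(0) = 1/5

M_X(t) = (1 - e^(-t))/t
M^(4)(t) = (-t^4 - 4*t^3 - 12*t^2 - 24*t + 24*e^(t) - 24)*e^(-t)/t^5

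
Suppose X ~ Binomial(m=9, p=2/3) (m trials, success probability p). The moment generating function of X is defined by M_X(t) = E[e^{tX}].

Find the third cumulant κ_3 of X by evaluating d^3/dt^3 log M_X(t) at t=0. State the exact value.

κ_3 = K^(3)(0) = -2/3

M_X(t) = (2*e^(t)/3 + 1/3)^9
K_X(t) = log M_X(t) = 9*log(2*e^(t)/3 + 1/3)
K^(3)(t) = (-36*e^(2*t) + 18*e^(t))/(8*e^(3*t) + 12*e^(2*t) + 6*e^(t) + 1)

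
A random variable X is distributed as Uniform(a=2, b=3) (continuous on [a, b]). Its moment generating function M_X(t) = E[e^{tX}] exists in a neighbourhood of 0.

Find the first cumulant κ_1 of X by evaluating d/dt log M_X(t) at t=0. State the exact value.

κ_1 = K^(1)(0) = 5/2

M_X(t) = (e^(3*t) - e^(2*t))/t
K_X(t) = log M_X(t) = -log(t) + log(e^(3*t) - e^(2*t))
K^(1)(t) = (3*t*e^(t) - 2*t - e^(t) + 1)/(t*e^(t) - t)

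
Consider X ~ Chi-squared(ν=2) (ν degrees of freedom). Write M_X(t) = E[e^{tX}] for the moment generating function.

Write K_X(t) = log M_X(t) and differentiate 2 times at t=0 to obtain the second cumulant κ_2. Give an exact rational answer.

M_X(t) = 1/(1 - 2*t)
K_X(t) = log M_X(t) = -log(1 - 2*t)
dK/dt = -2/(2*t - 1)
d^2K/dt^2 = 4/(4*t^2 - 4*t + 1)

κ_2 = d^2K/dt^2 |_{t=0} = 4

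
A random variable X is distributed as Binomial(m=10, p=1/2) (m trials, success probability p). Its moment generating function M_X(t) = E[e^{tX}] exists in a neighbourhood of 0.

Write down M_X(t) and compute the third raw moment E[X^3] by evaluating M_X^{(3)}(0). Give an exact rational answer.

M_X(t) = (e^(t)/2 + 1/2)^10

E[X^3] = M′′′(0) = 325/2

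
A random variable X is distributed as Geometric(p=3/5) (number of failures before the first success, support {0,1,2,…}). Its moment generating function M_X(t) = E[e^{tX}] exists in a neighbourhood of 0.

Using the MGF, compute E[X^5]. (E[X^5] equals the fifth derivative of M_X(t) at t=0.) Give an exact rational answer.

M_X(t) = 3/(5*(1 - 2*e^(t)/5))
M′(t) = 6*e^(t)/(4*e^(2*t) - 20*e^(t) + 25)
M′′(t) = (-12*e^(2*t) - 30*e^(t))/(8*e^(3*t) - 60*e^(2*t) + 150*e^(t) - 125)
M′′′(t) = (24*e^(3*t) + 240*e^(2*t) + 150*e^(t))/(16*e^(4*t) - 160*e^(3*t) + 600*e^(2*t) - 1000*e^(t) + 625)
M′′′′(t) = (-48*e^(4*t) - 1320*e^(3*t) - 3300*e^(2*t) - 750*e^(t))/(32*e^(5*t) - 400*e^(4*t) + 2000*e^(3*t) - 5000*e^(2*t) + 6250*e^(t) - 3125)

E[X^5] = M′′′′′(0) = 9854/81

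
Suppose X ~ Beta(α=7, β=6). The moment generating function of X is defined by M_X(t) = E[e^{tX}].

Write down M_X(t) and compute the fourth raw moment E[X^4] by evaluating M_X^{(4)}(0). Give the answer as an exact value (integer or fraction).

E[X^4] = M′′′′(0) = 3/26

M_X(t) = ₁F₁(7; 13; t)
M′(t) = 7*₁F₁(8; 14; t)/13
M′′(t) = 4*₁F₁(9; 15; t)/13
M′′′(t) = 12*₁F₁(10; 16; t)/65
M′′′′(t) = 3*₁F₁(11; 17; t)/26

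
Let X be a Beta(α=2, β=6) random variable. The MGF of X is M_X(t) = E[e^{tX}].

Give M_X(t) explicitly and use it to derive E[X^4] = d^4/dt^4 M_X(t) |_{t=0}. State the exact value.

M_X(t) = ₁F₁(2; 8; t)
M′(t) = ₁F₁(3; 9; t)/4
M′′(t) = ₁F₁(4; 10; t)/12
M′′′(t) = ₁F₁(5; 11; t)/30
M′′′′(t) = ₁F₁(6; 12; t)/66

E[X^4] = M′′′′(0) = 1/66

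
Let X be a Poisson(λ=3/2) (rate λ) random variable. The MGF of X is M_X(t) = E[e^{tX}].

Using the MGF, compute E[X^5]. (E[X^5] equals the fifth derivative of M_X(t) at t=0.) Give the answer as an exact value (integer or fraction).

M_X(t) = e^(3*e^(t)/2 - 3/2)
M^(5)(t) = (243*e^(5*t)*e^(3*e^(t)/2) + 1620*e^(4*t)*e^(3*e^(t)/2) + 2700*e^(3*t)*e^(3*e^(t)/2) + 1080*e^(2*t)*e^(3*e^(t)/2) + 48*e^(t)*e^(3*e^(t)/2))*e^(-3/2)/32

E[X^5] = M^(5)(0) = 5691/32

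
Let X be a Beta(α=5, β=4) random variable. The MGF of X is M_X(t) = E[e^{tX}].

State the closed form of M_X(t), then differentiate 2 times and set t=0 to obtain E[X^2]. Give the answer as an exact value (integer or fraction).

M_X(t) = ₁F₁(5; 9; t)
dM/dt = 5*₁F₁(6; 10; t)/9
d^2M/dt^2 = ₁F₁(7; 11; t)/3

E[X^2] = d^2M/dt^2 |_{t=0} = 1/3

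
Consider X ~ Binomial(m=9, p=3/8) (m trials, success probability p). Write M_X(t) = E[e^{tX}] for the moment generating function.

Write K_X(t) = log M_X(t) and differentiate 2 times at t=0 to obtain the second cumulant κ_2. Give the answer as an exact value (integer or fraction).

M_X(t) = (3*e^(t)/8 + 5/8)^9
K_X(t) = log M_X(t) = 9*log(3*e^(t)/8 + 5/8)
D^2[K](t) = 135*e^(t)/(9*e^(2*t) + 30*e^(t) + 25)

κ_2 = D^2[K](0) = 135/64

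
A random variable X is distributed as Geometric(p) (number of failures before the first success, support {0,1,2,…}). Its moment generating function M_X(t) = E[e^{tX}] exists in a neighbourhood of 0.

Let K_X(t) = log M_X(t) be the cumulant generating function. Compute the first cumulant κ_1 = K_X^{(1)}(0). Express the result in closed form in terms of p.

κ_1 = K^(1)(0) = (1 - p)/p

M_X(t) = p/(-(1 - p)*e^(t) + 1)
K_X(t) = log M_X(t) = log(p) - log(-(1 - p)*e^(t) + 1)
K^(1)(t) = (-p*e^(t) + e^(t))/(p*e^(t) - e^(t) + 1)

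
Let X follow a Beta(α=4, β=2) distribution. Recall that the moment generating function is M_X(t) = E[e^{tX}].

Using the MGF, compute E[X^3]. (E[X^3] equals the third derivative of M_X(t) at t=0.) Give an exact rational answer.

M_X(t) = ₁F₁(4; 6; t)
dM/dt = 2*₁F₁(5; 7; t)/3
d^2M/dt^2 = 10*₁F₁(6; 8; t)/21
d^3M/dt^3 = 5*₁F₁(7; 9; t)/14

E[X^3] = d^3M/dt^3 |_{t=0} = 5/14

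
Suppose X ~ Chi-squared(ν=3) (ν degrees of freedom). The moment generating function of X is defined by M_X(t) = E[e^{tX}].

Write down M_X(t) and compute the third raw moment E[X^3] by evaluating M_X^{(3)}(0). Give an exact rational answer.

E[X^3] = M^(3)(0) = 105

M_X(t) = (1 - 2*t)^(-3/2)
M^(3)(t) = 105/(16*t^4*√(1 - 2*t) - 32*t^3*√(1 - 2*t) + 24*t^2*√(1 - 2*t) - 8*t*√(1 - 2*t) + √(1 - 2*t))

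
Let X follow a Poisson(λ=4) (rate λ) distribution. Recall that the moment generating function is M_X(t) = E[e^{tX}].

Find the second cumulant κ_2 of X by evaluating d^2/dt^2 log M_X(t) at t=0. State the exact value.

M_X(t) = e^(4*e^(t) - 4)
K_X(t) = log M_X(t) = 4*e^(t) - 4
dK/dt = 4*e^(t)
d^2K/dt^2 = 4*e^(t)

κ_2 = d^2K/dt^2 |_{t=0} = 4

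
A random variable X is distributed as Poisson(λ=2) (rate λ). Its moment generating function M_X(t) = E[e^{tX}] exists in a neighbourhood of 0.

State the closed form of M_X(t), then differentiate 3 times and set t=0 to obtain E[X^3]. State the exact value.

E[X^3] = M^(3)(0) = 22

M_X(t) = e^(2*e^(t) - 2)
M^(3)(t) = (8*e^(3*t)*e^(2*e^(t)) + 12*e^(2*t)*e^(2*e^(t)) + 2*e^(t)*e^(2*e^(t)))*e^(-2)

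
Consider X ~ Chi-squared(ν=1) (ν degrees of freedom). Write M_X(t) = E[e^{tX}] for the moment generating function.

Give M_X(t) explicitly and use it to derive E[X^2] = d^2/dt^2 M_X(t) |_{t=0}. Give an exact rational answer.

E[X^2] = M′′(0) = 3

M_X(t) = 1/√(1 - 2*t)
M′(t) = -1/(2*t*√(1 - 2*t) - √(1 - 2*t))
M′′(t) = 3/(4*t^2*√(1 - 2*t) - 4*t*√(1 - 2*t) + √(1 - 2*t))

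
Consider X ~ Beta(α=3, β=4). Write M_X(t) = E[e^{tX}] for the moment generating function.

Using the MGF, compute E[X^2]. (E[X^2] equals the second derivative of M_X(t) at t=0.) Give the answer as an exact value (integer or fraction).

E[X^2] = M^(2)(0) = 3/14

M_X(t) = ₁F₁(3; 7; t)
M^(2)(t) = 3*₁F₁(5; 9; t)/14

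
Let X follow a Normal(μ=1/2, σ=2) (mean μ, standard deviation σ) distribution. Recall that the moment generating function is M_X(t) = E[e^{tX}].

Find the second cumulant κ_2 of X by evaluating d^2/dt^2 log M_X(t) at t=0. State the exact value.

κ_2 = K^(2)(0) = 4

M_X(t) = e^(2*t^2 + t/2)
K_X(t) = log M_X(t) = 2*t^2 + t/2
K^(2)(t) = 4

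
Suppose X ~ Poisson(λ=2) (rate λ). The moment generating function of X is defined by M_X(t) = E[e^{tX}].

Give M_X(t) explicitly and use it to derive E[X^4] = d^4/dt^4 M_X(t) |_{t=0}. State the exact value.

M_X(t) = e^(2*e^(t) - 2)
M^(4)(t) = (16*e^(4*t)*e^(2*e^(t)) + 48*e^(3*t)*e^(2*e^(t)) + 28*e^(2*t)*e^(2*e^(t)) + 2*e^(t)*e^(2*e^(t)))*e^(-2)

E[X^4] = M^(4)(0) = 94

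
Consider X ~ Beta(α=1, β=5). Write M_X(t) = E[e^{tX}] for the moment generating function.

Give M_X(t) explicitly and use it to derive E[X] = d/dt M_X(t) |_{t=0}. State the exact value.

M_X(t) = ₁F₁(1; 6; t)
dM/dt = ₁F₁(2; 7; t)/6

E[X] = dM/dt |_{t=0} = 1/6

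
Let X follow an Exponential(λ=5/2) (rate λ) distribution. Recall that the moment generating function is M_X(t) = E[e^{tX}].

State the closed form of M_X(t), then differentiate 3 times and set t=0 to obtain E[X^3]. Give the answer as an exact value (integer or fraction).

E[X^3] = D^3[M](0) = 48/125

M_X(t) = 5/(2*(5/2 - t))
D^3[M](t) = 240/(16*t^4 - 160*t^3 + 600*t^2 - 1000*t + 625)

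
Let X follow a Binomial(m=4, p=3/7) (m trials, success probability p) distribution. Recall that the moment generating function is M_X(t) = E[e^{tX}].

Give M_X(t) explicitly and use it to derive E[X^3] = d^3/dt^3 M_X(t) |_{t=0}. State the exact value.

E[X^3] = M^(3)(0) = 3504/343

M_X(t) = (3*e^(t)/7 + 4/7)^4
M^(3)(t) = 5184*e^(4*t)/2401 + 11664*e^(3*t)/2401 + 6912*e^(2*t)/2401 + 768*e^(t)/2401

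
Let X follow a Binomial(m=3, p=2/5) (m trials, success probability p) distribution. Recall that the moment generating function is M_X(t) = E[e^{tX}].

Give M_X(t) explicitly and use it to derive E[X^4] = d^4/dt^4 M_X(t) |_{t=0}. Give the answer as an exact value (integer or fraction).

M_X(t) = (2*e^(t)/5 + 3/5)^3
M^(4)(t) = 648*e^(3*t)/125 + 576*e^(2*t)/125 + 54*e^(t)/125

E[X^4] = M^(4)(0) = 1278/125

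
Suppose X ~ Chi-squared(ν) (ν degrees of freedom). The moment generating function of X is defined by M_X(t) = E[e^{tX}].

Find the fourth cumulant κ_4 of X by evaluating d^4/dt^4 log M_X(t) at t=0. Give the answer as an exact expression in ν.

κ_4 = K^(4)(0) = 48*ν

M_X(t) = (1 - 2*t)^(-ν/2)
K_X(t) = log M_X(t) = -ν*log(1 - 2*t)/2
K^(4)(t) = 48*ν/(16*t^4 - 32*t^3 + 24*t^2 - 8*t + 1)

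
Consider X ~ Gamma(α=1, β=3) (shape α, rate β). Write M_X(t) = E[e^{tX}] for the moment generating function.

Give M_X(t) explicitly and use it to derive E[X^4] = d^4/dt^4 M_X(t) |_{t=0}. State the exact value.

M_X(t) = 3/(3 - t)
M^(4)(t) = -72/(t^5 - 15*t^4 + 90*t^3 - 270*t^2 + 405*t - 243)

E[X^4] = M^(4)(0) = 8/27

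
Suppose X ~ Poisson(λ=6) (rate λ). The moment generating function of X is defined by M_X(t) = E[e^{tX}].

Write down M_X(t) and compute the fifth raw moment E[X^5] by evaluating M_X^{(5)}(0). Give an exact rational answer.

E[X^5] = M^(5)(0) = 26682

M_X(t) = e^(6*e^(t) - 6)
M^(5)(t) = (7776*e^(5*t)*e^(6*e^(t)) + 12960*e^(4*t)*e^(6*e^(t)) + 5400*e^(3*t)*e^(6*e^(t)) + 540*e^(2*t)*e^(6*e^(t)) + 6*e^(t)*e^(6*e^(t)))*e^(-6)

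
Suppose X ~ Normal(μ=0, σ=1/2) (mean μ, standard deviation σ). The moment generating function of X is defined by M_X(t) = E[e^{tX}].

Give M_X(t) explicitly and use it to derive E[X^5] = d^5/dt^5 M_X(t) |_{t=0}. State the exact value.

E[X^5] = d^5M/dt^5 |_{t=0} = 0

M_X(t) = e^(t^2/8)
dM/dt = t*e^(t^2/8)/4
d^2M/dt^2 = t^2*e^(t^2/8)/16 + e^(t^2/8)/4
d^3M/dt^3 = t^3*e^(t^2/8)/64 + 3*t*e^(t^2/8)/16
d^4M/dt^4 = t^4*e^(t^2/8)/256 + 3*t^2*e^(t^2/8)/32 + 3*e^(t^2/8)/16
d^5M/dt^5 = t^5*e^(t^2/8)/1024 + 5*t^3*e^(t^2/8)/128 + 15*t*e^(t^2/8)/64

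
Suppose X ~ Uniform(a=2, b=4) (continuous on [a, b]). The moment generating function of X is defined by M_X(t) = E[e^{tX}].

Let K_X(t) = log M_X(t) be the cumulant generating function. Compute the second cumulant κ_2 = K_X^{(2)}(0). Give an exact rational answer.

κ_2 = d^2K/dt^2 |_{t=0} = 1/3

M_X(t) = (e^(4*t) - e^(2*t))/(2*t)
K_X(t) = log M_X(t) = -log(t) + log(e^(4*t) - e^(2*t)) - log(2)
dK/dt = (4*t*e^(2*t) - 2*t - e^(2*t) + 1)/(t*e^(2*t) - t)
d^2K/dt^2 = (-4*t^2*e^(2*t) + e^(4*t) - 2*e^(2*t) + 1)/(t^2*e^(4*t) - 2*t^2*e^(2*t) + t^2)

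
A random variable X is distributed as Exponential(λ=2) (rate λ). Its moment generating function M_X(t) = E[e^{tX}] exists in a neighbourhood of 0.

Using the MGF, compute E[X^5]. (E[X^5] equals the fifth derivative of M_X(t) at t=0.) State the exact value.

E[X^5] = M^(5)(0) = 15/4

M_X(t) = 2/(2 - t)
M^(5)(t) = 240/(t^6 - 12*t^5 + 60*t^4 - 160*t^3 + 240*t^2 - 192*t + 64)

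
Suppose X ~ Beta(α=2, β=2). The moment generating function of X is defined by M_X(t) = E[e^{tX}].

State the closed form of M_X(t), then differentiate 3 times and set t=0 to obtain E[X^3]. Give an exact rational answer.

M_X(t) = ₁F₁(2; 4; t)
D^3[M](t) = ₁F₁(5; 7; t)/5

E[X^3] = D^3[M](0) = 1/5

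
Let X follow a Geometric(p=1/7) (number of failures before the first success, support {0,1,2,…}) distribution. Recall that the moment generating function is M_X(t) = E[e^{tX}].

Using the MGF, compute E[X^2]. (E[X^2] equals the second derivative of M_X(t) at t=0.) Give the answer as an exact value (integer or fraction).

E[X^2] = M^(2)(0) = 78

M_X(t) = 1/(7*(1 - 6*e^(t)/7))
M^(2)(t) = (-36*e^(2*t) - 42*e^(t))/(216*e^(3*t) - 756*e^(2*t) + 882*e^(t) - 343)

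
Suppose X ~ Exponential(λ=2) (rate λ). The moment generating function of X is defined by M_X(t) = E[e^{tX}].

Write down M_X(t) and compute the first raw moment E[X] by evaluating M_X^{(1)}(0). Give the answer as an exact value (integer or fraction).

M_X(t) = 2/(2 - t)
M^(1)(t) = 2/(t^2 - 4*t + 4)

E[X] = M^(1)(0) = 1/2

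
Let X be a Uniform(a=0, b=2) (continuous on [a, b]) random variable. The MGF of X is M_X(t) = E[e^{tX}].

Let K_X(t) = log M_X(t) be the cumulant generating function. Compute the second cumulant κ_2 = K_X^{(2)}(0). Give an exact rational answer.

M_X(t) = (e^(2*t) - 1)/(2*t)
K_X(t) = log M_X(t) = -log(t) + log(e^(2*t) - 1) - log(2)
K^(2)(t) = (-4*t^2*e^(2*t) + e^(4*t) - 2*e^(2*t) + 1)/(t^2*e^(4*t) - 2*t^2*e^(2*t) + t^2)

κ_2 = K^(2)(0) = 1/3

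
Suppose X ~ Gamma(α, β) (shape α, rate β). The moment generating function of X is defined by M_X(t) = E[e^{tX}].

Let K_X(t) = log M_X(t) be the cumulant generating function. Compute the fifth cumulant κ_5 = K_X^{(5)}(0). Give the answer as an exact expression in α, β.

κ_5 = K′′′′′(0) = 24*α/β^5

M_X(t) = (β/(β - t))^α
K_X(t) = log M_X(t) = α*(log(β) - log(β - t))
K′(t) = -α/(-β + t)
K′′(t) = α/(β^2 - 2*β*t + t^2)
K′′′(t) = -2*α/(-β^3 + 3*β^2*t - 3*β*t^2 + t^3)
K′′′′(t) = 6*α/(β^4 - 4*β^3*t + 6*β^2*t^2 - 4*β*t^3 + t^4)
K′′′′′(t) = -24*α/(-β^5 + 5*β^4*t - 10*β^3*t^2 + 10*β^2*t^3 - 5*β*t^4 + t^5)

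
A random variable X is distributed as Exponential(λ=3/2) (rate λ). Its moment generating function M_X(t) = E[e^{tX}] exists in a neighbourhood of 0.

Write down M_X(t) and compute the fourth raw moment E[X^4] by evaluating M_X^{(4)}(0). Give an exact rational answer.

M_X(t) = 3/(2*(3/2 - t))
M′(t) = 6/(4*t^2 - 12*t + 9)
M′′(t) = -24/(8*t^3 - 36*t^2 + 54*t - 27)
M′′′(t) = 144/(16*t^4 - 96*t^3 + 216*t^2 - 216*t + 81)
M′′′′(t) = -1152/(32*t^5 - 240*t^4 + 720*t^3 - 1080*t^2 + 810*t - 243)

E[X^4] = M′′′′(0) = 128/27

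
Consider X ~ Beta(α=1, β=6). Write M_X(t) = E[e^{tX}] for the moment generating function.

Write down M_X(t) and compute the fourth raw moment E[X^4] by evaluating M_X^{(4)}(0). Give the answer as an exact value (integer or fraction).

E[X^4] = M′′′′(0) = 1/210

M_X(t) = ₁F₁(1; 7; t)
M′(t) = ₁F₁(2; 8; t)/7
M′′(t) = ₁F₁(3; 9; t)/28
M′′′(t) = ₁F₁(4; 10; t)/84
M′′′′(t) = ₁F₁(5; 11; t)/210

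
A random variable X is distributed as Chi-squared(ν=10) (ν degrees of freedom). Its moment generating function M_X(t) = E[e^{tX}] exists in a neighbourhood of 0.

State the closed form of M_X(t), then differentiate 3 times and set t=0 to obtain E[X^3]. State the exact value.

E[X^3] = D^3[M](0) = 1680

M_X(t) = (1 - 2*t)^(-5)
D^3[M](t) = 1680/(256*t^8 - 1024*t^7 + 1792*t^6 - 1792*t^5 + 1120*t^4 - 448*t^3 + 112*t^2 - 16*t + 1)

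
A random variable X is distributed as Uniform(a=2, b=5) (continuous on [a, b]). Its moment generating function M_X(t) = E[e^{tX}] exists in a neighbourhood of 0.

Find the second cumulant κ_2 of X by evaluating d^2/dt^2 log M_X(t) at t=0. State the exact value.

M_X(t) = (e^(5*t) - e^(2*t))/(3*t)
K_X(t) = log M_X(t) = -log(t) + log(e^(5*t) - e^(2*t)) - log(3)
D^2[K](t) = (-9*t^2*e^(3*t) + e^(6*t) - 2*e^(3*t) + 1)/(t^2*e^(6*t) - 2*t^2*e^(3*t) + t^2)

κ_2 = D^2[K](0) = 3/4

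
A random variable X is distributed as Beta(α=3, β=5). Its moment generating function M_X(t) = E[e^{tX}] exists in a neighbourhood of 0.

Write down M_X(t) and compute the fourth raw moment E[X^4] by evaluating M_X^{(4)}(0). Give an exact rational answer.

E[X^4] = d^4M/dt^4 |_{t=0} = 1/22

M_X(t) = ₁F₁(3; 8; t)
dM/dt = 3*₁F₁(4; 9; t)/8
d^2M/dt^2 = ₁F₁(5; 10; t)/6
d^3M/dt^3 = ₁F₁(6; 11; t)/12
d^4M/dt^4 = ₁F₁(7; 12; t)/22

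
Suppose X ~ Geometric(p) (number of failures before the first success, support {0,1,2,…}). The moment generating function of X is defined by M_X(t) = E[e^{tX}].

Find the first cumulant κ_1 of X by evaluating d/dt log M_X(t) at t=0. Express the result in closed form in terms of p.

κ_1 = D[K](0) = (1 - p)/p

M_X(t) = p/(-(1 - p)*e^(t) + 1)
K_X(t) = log M_X(t) = log(p) - log(-(1 - p)*e^(t) + 1)
D[K](t) = (-p*e^(t) + e^(t))/(p*e^(t) - e^(t) + 1)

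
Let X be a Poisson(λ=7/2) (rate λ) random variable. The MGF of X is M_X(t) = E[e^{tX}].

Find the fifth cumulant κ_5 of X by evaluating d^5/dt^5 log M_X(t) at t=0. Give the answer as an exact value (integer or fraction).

κ_5 = K^(5)(0) = 7/2

M_X(t) = e^(7*e^(t)/2 - 7/2)
K_X(t) = log M_X(t) = 7*e^(t)/2 - 7/2
K^(5)(t) = 7*e^(t)/2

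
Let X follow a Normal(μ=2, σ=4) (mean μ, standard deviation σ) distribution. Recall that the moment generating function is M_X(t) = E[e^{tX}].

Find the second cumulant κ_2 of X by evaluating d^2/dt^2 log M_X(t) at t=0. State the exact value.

M_X(t) = e^(8*t^2 + 2*t)
K_X(t) = log M_X(t) = 8*t^2 + 2*t
D^2[K](t) = 16

κ_2 = D^2[K](0) = 16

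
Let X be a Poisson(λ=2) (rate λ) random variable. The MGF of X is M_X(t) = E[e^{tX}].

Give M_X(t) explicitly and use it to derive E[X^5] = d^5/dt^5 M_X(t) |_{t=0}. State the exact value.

E[X^5] = d^5M/dt^5 |_{t=0} = 454

M_X(t) = e^(2*e^(t) - 2)
dM/dt = 2*e^(-2)*e^(t)*e^(2*e^(t))
d^2M/dt^2 = (4*e^(2*t)*e^(2*e^(t)) + 2*e^(t)*e^(2*e^(t)))*e^(-2)
d^3M/dt^3 = (8*e^(3*t)*e^(2*e^(t)) + 12*e^(2*t)*e^(2*e^(t)) + 2*e^(t)*e^(2*e^(t)))*e^(-2)
d^4M/dt^4 = (16*e^(4*t)*e^(2*e^(t)) + 48*e^(3*t)*e^(2*e^(t)) + 28*e^(2*t)*e^(2*e^(t)) + 2*e^(t)*e^(2*e^(t)))*e^(-2)
d^5M/dt^5 = (32*e^(5*t)*e^(2*e^(t)) + 160*e^(4*t)*e^(2*e^(t)) + 200*e^(3*t)*e^(2*e^(t)) + 60*e^(2*t)*e^(2*e^(t)) + 2*e^(t)*e^(2*e^(t)))*e^(-2)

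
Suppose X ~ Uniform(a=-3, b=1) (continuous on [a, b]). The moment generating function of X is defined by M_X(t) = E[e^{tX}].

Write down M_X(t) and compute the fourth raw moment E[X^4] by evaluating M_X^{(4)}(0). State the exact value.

E[X^4] = d^4M/dt^4 |_{t=0} = 61/5

M_X(t) = (e^(t) - e^(-3*t))/(4*t)
dM/dt = (t*e^(4*t) + 3*t - e^(4*t) + 1)*e^(-3*t)/(4*t^2)
d^2M/dt^2 = (t^2*e^(4*t) - 9*t^2 - 2*t*e^(4*t) - 6*t + 2*e^(4*t) - 2)*e^(-3*t)/(4*t^3)
d^3M/dt^3 = (t^3*e^(4*t) + 27*t^3 - 3*t^2*e^(4*t) + 27*t^2 + 6*t*e^(4*t) + 18*t - 6*e^(4*t) + 6)*e^(-3*t)/(4*t^4)
d^4M/dt^4 = (t^4*e^(4*t) - 81*t^4 - 4*t^3*e^(4*t) - 108*t^3 + 12*t^2*e^(4*t) - 108*t^2 - 24*t*e^(4*t) - 72*t + 24*e^(4*t) - 24)*e^(-3*t)/(4*t^5)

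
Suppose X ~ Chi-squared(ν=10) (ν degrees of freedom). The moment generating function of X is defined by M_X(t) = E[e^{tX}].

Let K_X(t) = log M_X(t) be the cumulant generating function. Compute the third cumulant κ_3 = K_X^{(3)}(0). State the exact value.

κ_3 = D^3[K](0) = 80

M_X(t) = (1 - 2*t)^(-5)
K_X(t) = log M_X(t) = -5*log(1 - 2*t)
D^3[K](t) = -80/(8*t^3 - 12*t^2 + 6*t - 1)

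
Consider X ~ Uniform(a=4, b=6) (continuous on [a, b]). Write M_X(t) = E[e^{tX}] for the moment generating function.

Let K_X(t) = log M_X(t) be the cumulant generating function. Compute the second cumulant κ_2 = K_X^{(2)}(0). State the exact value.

κ_2 = K′′(0) = 1/3

M_X(t) = (e^(6*t) - e^(4*t))/(2*t)
K_X(t) = log M_X(t) = -log(t) + log(e^(6*t) - e^(4*t)) - log(2)
K′(t) = (6*t*e^(2*t) - 4*t - e^(2*t) + 1)/(t*e^(2*t) - t)
K′′(t) = (-4*t^2*e^(2*t) + e^(4*t) - 2*e^(2*t) + 1)/(t^2*e^(4*t) - 2*t^2*e^(2*t) + t^2)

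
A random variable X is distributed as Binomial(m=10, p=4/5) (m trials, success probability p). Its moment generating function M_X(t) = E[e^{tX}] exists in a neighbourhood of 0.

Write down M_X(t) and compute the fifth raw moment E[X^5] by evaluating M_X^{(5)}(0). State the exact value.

M_X(t) = (4*e^(t)/5 + 1/5)^10

E[X^5] = D^5[M](0) = 25400552/625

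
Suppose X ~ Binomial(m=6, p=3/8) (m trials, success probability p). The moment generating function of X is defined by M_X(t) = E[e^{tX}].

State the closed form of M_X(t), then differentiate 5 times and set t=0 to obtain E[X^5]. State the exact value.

E[X^5] = M′′′′′(0) = 614943/2048

M_X(t) = (3*e^(t)/8 + 5/8)^6
M′(t) = 2187*e^(6*t)/131072 + 18225*e^(5*t)/131072 + 30375*e^(4*t)/65536 + 50625*e^(3*t)/65536 + 84375*e^(2*t)/131072 + 28125*e^(t)/131072
M′′(t) = 6561*e^(6*t)/65536 + 91125*e^(5*t)/131072 + 30375*e^(4*t)/16384 + 151875*e^(3*t)/65536 + 84375*e^(2*t)/65536 + 28125*e^(t)/131072
M′′′(t) = 19683*e^(6*t)/32768 + 455625*e^(5*t)/131072 + 30375*e^(4*t)/4096 + 455625*e^(3*t)/65536 + 84375*e^(2*t)/32768 + 28125*e^(t)/131072
M′′′′(t) = 59049*e^(6*t)/16384 + 2278125*e^(5*t)/131072 + 30375*e^(4*t)/1024 + 1366875*e^(3*t)/65536 + 84375*e^(2*t)/16384 + 28125*e^(t)/131072
M′′′′′(t) = 177147*e^(6*t)/8192 + 11390625*e^(5*t)/131072 + 30375*e^(4*t)/256 + 4100625*e^(3*t)/65536 + 84375*e^(2*t)/8192 + 28125*e^(t)/131072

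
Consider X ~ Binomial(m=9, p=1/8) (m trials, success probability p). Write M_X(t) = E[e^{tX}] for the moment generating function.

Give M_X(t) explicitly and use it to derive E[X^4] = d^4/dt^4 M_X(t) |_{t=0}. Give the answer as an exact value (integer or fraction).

E[X^4] = d^4M/dt^4 |_{t=0} = 4005/256

M_X(t) = (e^(t)/8 + 7/8)^9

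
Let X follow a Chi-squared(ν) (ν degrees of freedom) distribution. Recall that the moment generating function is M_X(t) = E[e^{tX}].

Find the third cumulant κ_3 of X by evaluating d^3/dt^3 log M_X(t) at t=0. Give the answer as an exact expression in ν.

M_X(t) = (1 - 2*t)^(-ν/2)
K_X(t) = log M_X(t) = -ν*log(1 - 2*t)/2
dK/dt = -ν/(2*t - 1)
d^2K/dt^2 = 2*ν/(4*t^2 - 4*t + 1)
d^3K/dt^3 = -8*ν/(8*t^3 - 12*t^2 + 6*t - 1)

κ_3 = d^3K/dt^3 |_{t=0} = 8*ν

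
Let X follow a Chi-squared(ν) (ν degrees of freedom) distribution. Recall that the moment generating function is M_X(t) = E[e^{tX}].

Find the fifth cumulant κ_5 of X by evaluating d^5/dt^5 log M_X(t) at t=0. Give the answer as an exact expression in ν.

M_X(t) = (1 - 2*t)^(-ν/2)
K_X(t) = log M_X(t) = -ν*log(1 - 2*t)/2
K^(5)(t) = -384*ν/(32*t^5 - 80*t^4 + 80*t^3 - 40*t^2 + 10*t - 1)

κ_5 = K^(5)(0) = 384*ν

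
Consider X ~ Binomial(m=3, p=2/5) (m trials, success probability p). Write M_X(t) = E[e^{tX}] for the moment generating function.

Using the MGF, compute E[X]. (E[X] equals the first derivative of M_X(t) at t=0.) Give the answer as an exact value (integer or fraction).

E[X] = M′(0) = 6/5

M_X(t) = (2*e^(t)/5 + 3/5)^3
M′(t) = 24*e^(3*t)/125 + 72*e^(2*t)/125 + 54*e^(t)/125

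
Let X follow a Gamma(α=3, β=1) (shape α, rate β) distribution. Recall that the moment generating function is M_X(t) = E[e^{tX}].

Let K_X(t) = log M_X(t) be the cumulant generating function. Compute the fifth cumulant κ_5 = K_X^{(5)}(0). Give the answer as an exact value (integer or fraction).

M_X(t) = (1 - t)^(-3)
K_X(t) = log M_X(t) = -3*log(1 - t)
K′(t) = -3/(t - 1)
K′′(t) = 3/(t^2 - 2*t + 1)
K′′′(t) = -6/(t^3 - 3*t^2 + 3*t - 1)
K′′′′(t) = 18/(t^4 - 4*t^3 + 6*t^2 - 4*t + 1)
K′′′′′(t) = -72/(t^5 - 5*t^4 + 10*t^3 - 10*t^2 + 5*t - 1)

κ_5 = K′′′′′(0) = 72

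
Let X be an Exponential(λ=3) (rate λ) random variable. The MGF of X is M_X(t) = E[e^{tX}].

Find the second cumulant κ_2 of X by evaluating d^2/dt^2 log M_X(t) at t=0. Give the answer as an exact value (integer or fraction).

M_X(t) = 3/(3 - t)
K_X(t) = log M_X(t) = -log(3 - t) + log(3)
D^2[K](t) = 1/(t^2 - 6*t + 9)

κ_2 = D^2[K](0) = 1/9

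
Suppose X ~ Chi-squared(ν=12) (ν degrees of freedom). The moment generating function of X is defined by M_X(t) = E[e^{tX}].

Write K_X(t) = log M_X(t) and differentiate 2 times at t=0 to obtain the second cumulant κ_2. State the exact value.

κ_2 = d^2K/dt^2 |_{t=0} = 24

M_X(t) = (1 - 2*t)^(-6)
K_X(t) = log M_X(t) = -6*log(1 - 2*t)
dK/dt = -12/(2*t - 1)
d^2K/dt^2 = 24/(4*t^2 - 4*t + 1)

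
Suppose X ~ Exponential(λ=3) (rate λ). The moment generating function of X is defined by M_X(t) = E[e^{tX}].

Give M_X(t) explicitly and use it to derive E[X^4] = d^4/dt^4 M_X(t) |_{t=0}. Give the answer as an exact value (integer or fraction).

E[X^4] = M′′′′(0) = 8/27

M_X(t) = 3/(3 - t)
M′(t) = 3/(t^2 - 6*t + 9)
M′′(t) = -6/(t^3 - 9*t^2 + 27*t - 27)
M′′′(t) = 18/(t^4 - 12*t^3 + 54*t^2 - 108*t + 81)
M′′′′(t) = -72/(t^5 - 15*t^4 + 90*t^3 - 270*t^2 + 405*t - 243)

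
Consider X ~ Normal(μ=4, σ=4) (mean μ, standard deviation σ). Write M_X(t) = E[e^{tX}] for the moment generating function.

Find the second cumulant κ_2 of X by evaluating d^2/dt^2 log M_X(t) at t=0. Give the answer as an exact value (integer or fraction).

M_X(t) = e^(8*t^2 + 4*t)
K_X(t) = log M_X(t) = 8*t^2 + 4*t
K′(t) = 16*t + 4
K′′(t) = 16

κ_2 = K′′(0) = 16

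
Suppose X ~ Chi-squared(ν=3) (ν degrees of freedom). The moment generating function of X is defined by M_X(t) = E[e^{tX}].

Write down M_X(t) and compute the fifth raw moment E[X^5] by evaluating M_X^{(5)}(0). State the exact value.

M_X(t) = (1 - 2*t)^(-3/2)
M^(5)(t) = 10395/(64*t^6*√(1 - 2*t) - 192*t^5*√(1 - 2*t) + 240*t^4*√(1 - 2*t) - 160*t^3*√(1 - 2*t) + 60*t^2*√(1 - 2*t) - 12*t*√(1 - 2*t) + √(1 - 2*t))

E[X^5] = M^(5)(0) = 10395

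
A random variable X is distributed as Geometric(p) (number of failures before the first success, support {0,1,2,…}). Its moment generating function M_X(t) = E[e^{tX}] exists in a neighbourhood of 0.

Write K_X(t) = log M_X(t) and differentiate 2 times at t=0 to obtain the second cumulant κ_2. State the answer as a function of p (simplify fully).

M_X(t) = p/(-(1 - p)*e^(t) + 1)
K_X(t) = log M_X(t) = log(p) - log(-(1 - p)*e^(t) + 1)
D^2[K](t) = (-p*e^(t) + e^(t))/(p^2*e^(2*t) - 2*p*e^(2*t) + 2*p*e^(t) + e^(2*t) - 2*e^(t) + 1)

κ_2 = D^2[K](0) = (1 - p)/p^2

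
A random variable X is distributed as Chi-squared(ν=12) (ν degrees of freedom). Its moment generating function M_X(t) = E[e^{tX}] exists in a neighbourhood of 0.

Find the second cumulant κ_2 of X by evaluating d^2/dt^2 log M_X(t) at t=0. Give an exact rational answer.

κ_2 = K′′(0) = 24

M_X(t) = (1 - 2*t)^(-6)
K_X(t) = log M_X(t) = -6*log(1 - 2*t)
K′(t) = -12/(2*t - 1)
K′′(t) = 24/(4*t^2 - 4*t + 1)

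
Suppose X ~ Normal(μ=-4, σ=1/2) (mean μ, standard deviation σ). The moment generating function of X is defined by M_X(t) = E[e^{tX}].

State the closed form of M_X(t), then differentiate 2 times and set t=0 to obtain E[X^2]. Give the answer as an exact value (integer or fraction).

M_X(t) = e^(t^2/8 - 4*t)
M′(t) = t*e^(-4*t)*e^(t^2/8)/4 - 4*e^(-4*t)*e^(t^2/8)
M′′(t) = (t^2*e^(t^2/8) - 32*t*e^(t^2/8) + 260*e^(t^2/8))*e^(-4*t)/16

E[X^2] = M′′(0) = 65/4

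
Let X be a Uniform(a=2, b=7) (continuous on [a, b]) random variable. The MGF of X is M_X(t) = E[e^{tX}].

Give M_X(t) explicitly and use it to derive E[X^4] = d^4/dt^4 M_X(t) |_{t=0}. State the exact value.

M_X(t) = (e^(7*t) - e^(2*t))/(5*t)

E[X^4] = M^(4)(0) = 671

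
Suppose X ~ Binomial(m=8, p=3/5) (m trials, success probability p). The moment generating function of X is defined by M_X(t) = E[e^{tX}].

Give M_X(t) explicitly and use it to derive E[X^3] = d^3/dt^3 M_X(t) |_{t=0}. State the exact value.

E[X^3] = d^3M/dt^3 |_{t=0} = 17232/125

M_X(t) = (3*e^(t)/5 + 2/5)^8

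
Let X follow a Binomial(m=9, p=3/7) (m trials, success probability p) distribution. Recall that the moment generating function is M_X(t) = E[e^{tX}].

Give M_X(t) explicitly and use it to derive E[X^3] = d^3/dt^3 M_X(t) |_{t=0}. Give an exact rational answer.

M_X(t) = (3*e^(t)/7 + 4/7)^9

E[X^3] = M^(3)(0) = 4077/49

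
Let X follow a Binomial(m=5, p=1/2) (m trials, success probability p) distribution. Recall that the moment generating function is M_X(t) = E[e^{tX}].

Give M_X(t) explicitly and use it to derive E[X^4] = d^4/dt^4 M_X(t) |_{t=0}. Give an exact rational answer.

E[X^4] = d^4M/dt^4 |_{t=0} = 90

M_X(t) = (e^(t)/2 + 1/2)^5
dM/dt = 5*e^(5*t)/32 + 5*e^(4*t)/8 + 15*e^(3*t)/16 + 5*e^(2*t)/8 + 5*e^(t)/32
d^2M/dt^2 = 25*e^(5*t)/32 + 5*e^(4*t)/2 + 45*e^(3*t)/16 + 5*e^(2*t)/4 + 5*e^(t)/32
d^3M/dt^3 = 125*e^(5*t)/32 + 10*e^(4*t) + 135*e^(3*t)/16 + 5*e^(2*t)/2 + 5*e^(t)/32
d^4M/dt^4 = 625*e^(5*t)/32 + 40*e^(4*t) + 405*e^(3*t)/16 + 5*e^(2*t) + 5*e^(t)/32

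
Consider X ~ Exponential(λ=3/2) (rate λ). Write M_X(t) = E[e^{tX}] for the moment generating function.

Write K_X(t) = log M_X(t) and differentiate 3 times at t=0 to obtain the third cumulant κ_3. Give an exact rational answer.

κ_3 = D^3[K](0) = 16/27

M_X(t) = 3/(2*(3/2 - t))
K_X(t) = log M_X(t) = -log(3/2 - t) - log(2) + log(3)
D^3[K](t) = -16/(8*t^3 - 36*t^2 + 54*t - 27)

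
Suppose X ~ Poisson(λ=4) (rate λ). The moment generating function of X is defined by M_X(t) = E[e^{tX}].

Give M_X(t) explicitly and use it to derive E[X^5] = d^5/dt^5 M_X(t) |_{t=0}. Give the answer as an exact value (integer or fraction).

M_X(t) = e^(4*e^(t) - 4)
D^5[M](t) = (1024*e^(5*t)*e^(4*e^(t)) + 2560*e^(4*t)*e^(4*e^(t)) + 1600*e^(3*t)*e^(4*e^(t)) + 240*e^(2*t)*e^(4*e^(t)) + 4*e^(t)*e^(4*e^(t)))*e^(-4)

E[X^5] = D^5[M](0) = 5428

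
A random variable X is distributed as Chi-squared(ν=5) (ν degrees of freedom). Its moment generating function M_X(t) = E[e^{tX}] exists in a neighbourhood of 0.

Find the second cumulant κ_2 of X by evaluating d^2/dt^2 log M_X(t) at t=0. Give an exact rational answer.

κ_2 = d^2K/dt^2 |_{t=0} = 10

M_X(t) = (1 - 2*t)^(-5/2)
K_X(t) = log M_X(t) = -5*log(1 - 2*t)/2
dK/dt = -5/(2*t - 1)
d^2K/dt^2 = 10/(4*t^2 - 4*t + 1)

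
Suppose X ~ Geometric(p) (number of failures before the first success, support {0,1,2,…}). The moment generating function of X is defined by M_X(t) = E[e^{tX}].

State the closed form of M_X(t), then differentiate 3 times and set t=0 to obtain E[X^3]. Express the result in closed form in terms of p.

E[X^3] = d^3M/dt^3 |_{t=0} = -1 + 7/p - 12/p^2 + 6/p^3

M_X(t) = p/(-(1 - p)*e^(t) + 1)
dM/dt = (-p^2*e^(t) + p*e^(t))/(p^2*e^(2*t) - 2*p*e^(2*t) + 2*p*e^(t) + e^(2*t) - 2*e^(t) + 1)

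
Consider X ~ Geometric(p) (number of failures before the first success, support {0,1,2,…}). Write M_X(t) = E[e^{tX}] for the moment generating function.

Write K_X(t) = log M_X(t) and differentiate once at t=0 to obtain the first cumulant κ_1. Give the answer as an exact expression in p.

κ_1 = K^(1)(0) = (1 - p)/p

M_X(t) = p/(-(1 - p)*e^(t) + 1)
K_X(t) = log M_X(t) = log(p) - log(-(1 - p)*e^(t) + 1)
K^(1)(t) = (-p*e^(t) + e^(t))/(p*e^(t) - e^(t) + 1)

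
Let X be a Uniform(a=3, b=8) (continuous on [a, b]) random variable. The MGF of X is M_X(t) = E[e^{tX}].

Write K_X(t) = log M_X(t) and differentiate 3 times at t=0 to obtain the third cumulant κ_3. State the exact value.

κ_3 = K′′′(0) = 0

M_X(t) = (e^(8*t) - e^(3*t))/(5*t)
K_X(t) = log M_X(t) = -log(t) + log(e^(8*t) - e^(3*t)) - log(5)
K′(t) = (8*t*e^(5*t) - 3*t - e^(5*t) + 1)/(t*e^(5*t) - t)
K′′(t) = (-25*t^2*e^(5*t) + e^(10*t) - 2*e^(5*t) + 1)/(t^2*e^(10*t) - 2*t^2*e^(5*t) + t^2)
K′′′(t) = (125*t^3*e^(10*t) + 125*t^3*e^(5*t) - 2*e^(15*t) + 6*e^(10*t) - 6*e^(5*t) + 2)/(t^3*e^(15*t) - 3*t^3*e^(10*t) + 3*t^3*e^(5*t) - t^3)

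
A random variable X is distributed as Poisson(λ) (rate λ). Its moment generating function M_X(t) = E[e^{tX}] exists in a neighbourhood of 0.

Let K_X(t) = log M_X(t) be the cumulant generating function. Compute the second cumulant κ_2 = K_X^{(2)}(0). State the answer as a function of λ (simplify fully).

M_X(t) = e^(λ*(e^(t) - 1))
K_X(t) = log M_X(t) = λ*(e^(t) - 1)
dK/dt = λ*e^(t)
d^2K/dt^2 = λ*e^(t)

κ_2 = d^2K/dt^2 |_{t=0} = λ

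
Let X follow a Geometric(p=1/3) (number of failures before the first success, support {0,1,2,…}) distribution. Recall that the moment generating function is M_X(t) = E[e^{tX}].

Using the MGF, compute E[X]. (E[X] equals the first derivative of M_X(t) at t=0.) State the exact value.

M_X(t) = 1/(3*(1 - 2*e^(t)/3))
dM/dt = 2*e^(t)/(4*e^(2*t) - 12*e^(t) + 9)

E[X] = dM/dt |_{t=0} = 2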